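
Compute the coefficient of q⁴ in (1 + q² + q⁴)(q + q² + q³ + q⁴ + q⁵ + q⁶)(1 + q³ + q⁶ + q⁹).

(1 + q² + q⁴) has coefficients 1,0,1,0,1 for degrees 0…4.
(q + q² + q³ + q⁴ + q⁵ + q⁶) has coefficients 0,1,1,1,1 for degrees 0…4.
Finally multiplying by (1 + q³ + q⁶ + q⁹), the product of all factors after the first has coefficients 0,1,1,1,2 for degrees 0…4.
[q⁴] = 1·2 + 1·1 + 1·0 = 3.

3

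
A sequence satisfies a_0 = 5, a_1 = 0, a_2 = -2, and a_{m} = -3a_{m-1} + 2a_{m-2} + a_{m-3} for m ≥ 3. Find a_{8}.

The ordinary generating function has denominator 1 + 3x - 2x^2 - x^3.
Iterating the recurrence: a_0,…,a_{8} = 5, 0, -2, 11, -37, 131, -456, 1593, -5560.

-5560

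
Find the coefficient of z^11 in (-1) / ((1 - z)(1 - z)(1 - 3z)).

The denominator gives the recurrence a_n = 5a_(n−1) − 7a_(n−2) + 3a_(n−3) for n ≥ 3; the numerator fixes a_0 = -1, a_1 = -5, a_2 = -18.
Iterating: -1, -5, -18, -58, -179, -543, -1636, -4916, -14757, -44281, -132854, -398574, so a_11 = -398574.

-398574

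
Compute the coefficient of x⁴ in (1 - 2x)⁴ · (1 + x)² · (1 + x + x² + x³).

-13

(1 - 2x)⁴ has coefficients 1,-8,24,-32,16 for degrees 0…4.
(1 + x)² has coefficients 1,2,1,0,0 for degrees 0…4.
Finally multiplying by (1 + x + x² + x³), the product of all factors after the first has coefficients 1,3,4,4,3 for degrees 0…4.
[x⁴] = 1·3 − 8·4 + 24·4 − 32·3 + 16·1 = -13.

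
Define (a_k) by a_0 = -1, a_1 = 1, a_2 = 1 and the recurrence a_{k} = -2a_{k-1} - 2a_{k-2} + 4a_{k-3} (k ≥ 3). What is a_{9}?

The ordinary generating function has denominator 1 + 2t + 2t^2 - 4t^3.
Iterating the recurrence: a_0,…,a_{9} = -1, 1, 1, -8, 18, -16, -36, 176, -344, 192.

192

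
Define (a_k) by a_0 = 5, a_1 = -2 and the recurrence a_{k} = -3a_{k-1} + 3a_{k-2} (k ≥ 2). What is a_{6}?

The ordinary generating function has denominator 1 + 3y - 3y^2.
Iterating the recurrence: a_0,…,a_{6} = 5, -2, 21, -69, 270, -1017, 3861.

3861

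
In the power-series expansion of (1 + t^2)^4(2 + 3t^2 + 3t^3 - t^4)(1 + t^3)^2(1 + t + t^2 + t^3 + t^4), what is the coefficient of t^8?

194

(1 + t^2)^4 has coefficients 1,0,4,0,6,0,4,0,1 for degrees 0…8.
(2 + 3t^2 + 3t^3 - t^4) has coefficients 2,0,3,3,-1,0,0,0,0 for degrees 0…8.
Multiplying by (1 + t^3)^2 gives running coefficients 2,0,3,7,-1,6,8,-2,3 for degrees 0…8.
Finally multiplying by (1 + t + t^2 + t^3 + t^4), the product of all factors after the first has coefficients 2,2,5,12,11,15,23,18,14 for degrees 0…8.
[t^8] = 1·14 + 4·23 + 6·11 + 4·5 + 1·2 = 194.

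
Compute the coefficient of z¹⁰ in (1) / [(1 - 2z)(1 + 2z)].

Partial fractions give a closed form: a_n = (1/2)·2^n + (1/2)·(-2)^n.
At n = 10: a_10 = 1024.

1024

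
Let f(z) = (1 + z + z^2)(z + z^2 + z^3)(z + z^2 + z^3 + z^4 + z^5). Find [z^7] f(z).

(1 + z + z^2) has coefficients 1,1,1 for degrees 0…2.
(z + z^2 + z^3) has coefficients 0,1,1,1,0,0,0,0 for degrees 0…7.
Finally multiplying by (z + z^2 + z^3 + z^4 + z^5), the product of all factors after the first has coefficients 0,0,1,2,3,3,3,2 for degrees 0…7.
[z^7] = 1·2 + 1·3 + 1·3 = 8.

8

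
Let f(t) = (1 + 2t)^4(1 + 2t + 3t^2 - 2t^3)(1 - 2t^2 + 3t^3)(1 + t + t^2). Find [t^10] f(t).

192

(1 + 2t)^4 has coefficients 1,8,24,32,16 for degrees 0…4.
(1 + 2t + 3t^2 - 2t^3) has coefficients 1,2,3,-2,0,0,0,0,0,0,0 for degrees 0…10.
Multiplying by (1 - 2t^2 + 3t^3) gives running coefficients 1,2,1,-3,0,13,-6,0,0,0,0 for degrees 0…10.
Finally multiplying by (1 + t + t^2), the product of all factors after the first has coefficients 1,3,4,0,-2,10,7,7,-6,0,0 for degrees 0…10.
[t^10] = 1·0 + 8·0 + 24·(-6) + 32·7 + 16·7 = 192.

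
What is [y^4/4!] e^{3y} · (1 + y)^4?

1473

The EGF product rule gives c_4 = Σ_{k_1+k_2=4} C(4; k_1,k_2) · ∏ g_i(k_i), where e^{3y} gives (3)^k; (1+y)^4 gives the falling factorial (4)_k.
g_1(k) for k = 0…4: 1, 3, 9, 27, 81.
g_2(k) for k = 0…4: 1, 4, 12, 24, 24.
c_4 = Σ_k C(4,k)·g_1(k)·g_2(4−k) = 1·1·24 + 4·3·24 + 6·9·12 + 4·27·4 + 1·81·1 = 24 + 288 + 648 + 432 + 81 = 1473.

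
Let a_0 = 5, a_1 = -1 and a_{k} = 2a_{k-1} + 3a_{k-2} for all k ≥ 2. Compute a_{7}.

2183

The ordinary generating function has denominator 1 - 2q - 3q^2.
Iterating the recurrence: a_0,…,a_{7} = 5, -1, 13, 23, 85, 239, 733, 2183.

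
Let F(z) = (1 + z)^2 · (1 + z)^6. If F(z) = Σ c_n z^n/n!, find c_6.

The EGF product rule gives c_6 = Σ_{k_1+k_2=6} C(6; k_1,k_2) · ∏ g_i(k_i), where (1+z)^2 gives the falling factorial (2)_k; (1+z)^6 gives the falling factorial (6)_k.
g_1(k) for k = 0…6: 1, 2, 2, 0, 0, 0, 0.
g_2(k) for k = 0…6: 1, 6, 30, 120, 360, 720, 720.
c_6 = Σ_k C(6,k)·g_1(k)·g_2(6−k) = 1·1·720 + 6·2·720 + 15·2·360 = 720 + 8640 + 10800 = 20160.

20160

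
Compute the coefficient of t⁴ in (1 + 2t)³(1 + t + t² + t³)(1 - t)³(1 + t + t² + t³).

(1 + 2t)³ has coefficients 1,6,12,8 for degrees 0…3.
(1 + t + t² + t³) has coefficients 1,1,1,1,0 for degrees 0…4.
Multiplying by (1 - t)³ gives running coefficients 1,-2,1,0,-1 for degrees 0…4.
Finally multiplying by (1 + t + t² + t³), the product of all factors after the first has coefficients 1,-1,0,0,-2 for degrees 0…4.
[t⁴] = 1·(-2) + 6·0 + 12·0 + 8·(-1) = -10.

-10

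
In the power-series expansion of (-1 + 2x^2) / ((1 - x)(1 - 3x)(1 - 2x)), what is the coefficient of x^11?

-615918

The denominator gives the recurrence a_n = 6a_(n−1) − 11a_(n−2) + 6a_(n−3) for n ≥ 3; the numerator fixes a_0 = -1, a_1 = -6, a_2 = -23.
Iterating: -1, -6, -23, -78, -251, -786, -2423, -7398, -22451, -67866, -204623, -615918, so a_11 = -615918.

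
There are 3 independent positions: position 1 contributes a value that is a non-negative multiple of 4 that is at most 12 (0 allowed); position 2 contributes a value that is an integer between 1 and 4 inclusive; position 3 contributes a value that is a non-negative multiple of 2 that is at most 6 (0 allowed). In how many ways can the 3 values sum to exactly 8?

The generating function for the choices is (1 + y⁴ + y⁸ + y¹²)·(y + y² + y³ + y⁴)·(1 + y² + y⁴ + y⁶); the count is [y⁸].
(1 + y⁴ + y⁸ + y¹²) has coefficients 1,0,0,0,1,0,0,0,1 for degrees 0…8.
(y + y² + y³ + y⁴) has coefficients 0,1,1,1,1,0,0,0,0 for degrees 0…8.
Finally multiplying by (1 + y² + y⁴ + y⁶), the product of all factors after the first has coefficients 0,1,1,2,2,2,2,2,2 for degrees 0…8.
[y⁸] = 1·2 + 1·2 + 1·0 = 4.

4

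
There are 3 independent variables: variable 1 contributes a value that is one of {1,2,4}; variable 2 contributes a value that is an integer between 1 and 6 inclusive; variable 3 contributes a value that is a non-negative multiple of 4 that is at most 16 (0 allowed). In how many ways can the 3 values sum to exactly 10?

5

The generating function for the choices is (y + y² + y⁴)·(y + y² + y³ + y⁴ + y⁵ + y⁶)·(1 + y⁴ + y⁸ + y¹² + y¹⁶); the count is [y¹⁰].
(y + y² + y⁴) has coefficients 0,1,1,0,1 for degrees 0…4.
(y + y² + y³ + y⁴ + y⁵ + y⁶) has coefficients 0,1,1,1,1,1,1,0,0,0,0 for degrees 0…10.
Finally multiplying by (1 + y⁴ + y⁸ + y¹² + y¹⁶), the product of all factors after the first has coefficients 0,1,1,1,1,2,2,1,1,2,2 for degrees 0…10.
[y¹⁰] = 1·2 + 1·1 + 1·2 = 5.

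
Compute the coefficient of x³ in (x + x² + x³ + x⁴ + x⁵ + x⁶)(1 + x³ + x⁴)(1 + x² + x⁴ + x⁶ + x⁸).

(x + x² + x³ + x⁴ + x⁵ + x⁶) has coefficients 0,1,1,1 for degrees 0…3.
(1 + x³ + x⁴) has coefficients 1,0,0,1 for degrees 0…3.
Finally multiplying by (1 + x² + x⁴ + x⁶ + x⁸), the product of all factors after the first has coefficients 1,0,1,1 for degrees 0…3.
[x³] = 1·1 + 1·0 + 1·1 = 2.

2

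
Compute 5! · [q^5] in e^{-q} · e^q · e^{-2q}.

The EGF product rule gives c_5 = Σ_{k_1+k_2+k_3=5} C(5; k_1,k_2,k_3) · ∏ g_i(k_i), where e^{-q} gives (-1)^k; e^q gives (1)^k; e^{-2q} gives (-2)^k.
g_1(k) for k = 0…5: 1, -1, 1, -1, 1, -1.
g_2(k) for k = 0…5: 1, 1, 1, 1, 1, 1.
g_3(k) for k = 0…5: 1, -2, 4, -8, 16, -32.
First combine the last two factors: h(k) = Σ_j C(k,j)·g_2(j)·g_3(k−j) for k = 0…5: 1, -1, 1, -1, 1, -1.
c_5 = Σ_k C(5,k)·g_1(k)·h(5−k) = 1·1·(-1) + 5·(-1)·1 + 10·1·(-1) + 10·(-1)·1 + 5·1·(-1) + 1·(-1)·1 = −1 − 5 − 10 − 10 − 5 − 1 = -32.

-32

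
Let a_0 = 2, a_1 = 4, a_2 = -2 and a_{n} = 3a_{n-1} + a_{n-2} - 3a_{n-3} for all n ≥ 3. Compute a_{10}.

-29522

The ordinary generating function has denominator 1 - 3q - q^2 + 3q^3.
Iterating the recurrence: a_0,…,a_{10} = 2, 4, -2, -8, -38, -116, -362, -1088, -3278, -9836, -29522.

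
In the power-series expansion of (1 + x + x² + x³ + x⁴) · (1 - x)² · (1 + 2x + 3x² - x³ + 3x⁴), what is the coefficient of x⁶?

-1

(1 + x + x² + x³ + x⁴) has coefficients 1,1,1,1,1 for degrees 0…4.
(1 - x)² has coefficients 1,-2,1,0,0,0,0 for degrees 0…6.
Finally multiplying by (1 + 2x + 3x² - x³ + 3x⁴), the product of all factors after the first has coefficients 1,0,0,-5,8,-7,3 for degrees 0…6.
[x⁶] = 1·3 + 1·(-7) + 1·8 + 1·(-5) + 1·0 = -1.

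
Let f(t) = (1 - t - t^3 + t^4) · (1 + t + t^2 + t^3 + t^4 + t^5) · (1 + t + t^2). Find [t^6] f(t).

(1 - t - t^3 + t^4) has coefficients 1,-1,0,-1,1 for degrees 0…4.
(1 + t + t^2 + t^3 + t^4 + t^5) has coefficients 1,1,1,1,1,1,0 for degrees 0…6.
Finally multiplying by (1 + t + t^2), the product of all factors after the first has coefficients 1,2,3,3,3,3,2 for degrees 0…6.
[t^6] = 1·2 − 1·3 − 1·3 + 1·3 = -1.

-1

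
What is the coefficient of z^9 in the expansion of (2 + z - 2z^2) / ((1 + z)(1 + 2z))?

The denominator gives the recurrence a_n = −3a_(n−1) − 2a_(n−2) for n ≥ 3; the numerator fixes a_0 = 2, a_1 = -5, a_2 = 9.
Iterating: 2, -5, 9, -17, 33, -65, 129, -257, 513, -1025, so a_9 = -1025.

-1025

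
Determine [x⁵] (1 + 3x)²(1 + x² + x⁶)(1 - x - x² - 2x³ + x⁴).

-29

(1 + 3x)² has coefficients 1,6,9 for degrees 0…2.
(1 + x² + x⁶) has coefficients 1,0,1,0,0,0 for degrees 0…5.
Finally multiplying by (1 - x - x² - 2x³ + x⁴), the product of all factors after the first has coefficients 1,-1,0,-3,0,-2 for degrees 0…5.
[x⁵] = 1·(-2) + 6·0 + 9·(-3) = -29.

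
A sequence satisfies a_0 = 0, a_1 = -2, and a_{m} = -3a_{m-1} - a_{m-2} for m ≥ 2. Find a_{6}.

The ordinary generating function has denominator 1 + 3x + x^2.
Iterating the recurrence: a_0,…,a_{6} = 0, -2, 6, -16, 42, -110, 288.

288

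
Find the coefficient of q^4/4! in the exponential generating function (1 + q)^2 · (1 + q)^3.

120

The EGF product rule gives c_4 = Σ_{k_1+k_2=4} C(4; k_1,k_2) · ∏ g_i(k_i), where (1+q)^2 gives the falling factorial (2)_k; (1+q)^3 gives the falling factorial (3)_k.
g_1(k) for k = 0…4: 1, 2, 2, 0, 0.
g_2(k) for k = 0…4: 1, 3, 6, 6, 0.
c_4 = Σ_k C(4,k)·g_1(k)·g_2(4−k) = 4·2·6 + 6·2·6 = 48 + 72 = 120.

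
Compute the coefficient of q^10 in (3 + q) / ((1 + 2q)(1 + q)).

Partial fractions give a closed form: a_n = (5)·(-2)^n + (-2)·(-1)^n.
At n = 10: a_10 = 5118.

5118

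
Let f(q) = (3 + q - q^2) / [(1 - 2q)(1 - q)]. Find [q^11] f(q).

13309

The denominator gives the recurrence a_n = 3a_(n−1) − 2a_(n−2) for n ≥ 3; the numerator fixes a_0 = 3, a_1 = 10, a_2 = 23.
Iterating: 3, 10, 23, 49, 101, 205, 413, 829, 1661, 3325, 6653, 13309, so a_11 = 13309.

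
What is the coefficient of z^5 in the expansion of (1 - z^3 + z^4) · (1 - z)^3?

-6

(1 - z^3 + z^4) has coefficients 1,0,0,-1,1 for degrees 0…4.
(1 - z)^3 has coefficients 1,-3,3,-1,0,0 for degrees 0…5.
[z^5] = 1·0 − 1·3 + 1·(-3) = -6.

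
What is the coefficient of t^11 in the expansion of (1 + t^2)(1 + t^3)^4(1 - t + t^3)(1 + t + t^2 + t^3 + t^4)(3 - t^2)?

23

(1 + t^2) has coefficients 1,0,1 for degrees 0…2.
(1 + t^3)^4 has coefficients 1,0,0,4,0,0,6,0,0,4,0,0 for degrees 0…11.
Multiplying by (1 - t + t^3) gives running coefficients 1,-1,0,5,-4,0,10,-6,0,10,-4,0 for degrees 0…11.
Multiplying by (1 + t + t^2 + t^3 + t^4) gives running coefficients 1,0,0,5,1,0,11,5,0,14,10,0 for degrees 0…11.
Finally multiplying by (3 - t^2), the product of all factors after the first has coefficients 3,0,-1,15,3,-5,32,15,-11,37,30,-14 for degrees 0…11.
[t^11] = 1·(-14) + 1·37 = 23.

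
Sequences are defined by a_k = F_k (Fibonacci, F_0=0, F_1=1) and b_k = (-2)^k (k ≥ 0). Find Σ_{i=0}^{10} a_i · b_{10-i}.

-385

Write out a_i and b_{10-i} for i = 0,…,10 and sum the products.
Σ = 0·1024 + 1·(-512) + 1·256 + 2·(-128) + 3·64 + 5·(-32) + 8·16 + 13·(-8) + 21·4 + 34·(-2) + 55·1 = -385.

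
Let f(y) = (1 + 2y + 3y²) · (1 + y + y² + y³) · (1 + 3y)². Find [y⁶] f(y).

63

(1 + 2y + 3y²) has coefficients 1,2,3 for degrees 0…2.
(1 + y + y² + y³) has coefficients 1,1,1,1,0,0,0 for degrees 0…6.
Finally multiplying by (1 + 3y)², the product of all factors after the first has coefficients 1,7,16,16,15,9,0 for degrees 0…6.
[y⁶] = 1·0 + 2·9 + 3·15 = 63.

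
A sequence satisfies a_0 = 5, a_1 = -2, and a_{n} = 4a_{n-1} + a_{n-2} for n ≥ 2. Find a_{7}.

The ordinary generating function has denominator 1 - 4z - z^2.
Iterating the recurrence: a_0,…,a_{7} = 5, -2, -3, -14, -59, -250, -1059, -4486.

-4486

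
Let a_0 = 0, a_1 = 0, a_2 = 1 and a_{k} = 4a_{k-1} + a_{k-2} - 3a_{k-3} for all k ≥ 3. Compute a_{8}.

The ordinary generating function has denominator 1 - 4x - x^2 + 3x^3.
Iterating the recurrence: a_0,…,a_{8} = 0, 0, 1, 4, 17, 69, 281, 1142, 4642.

4642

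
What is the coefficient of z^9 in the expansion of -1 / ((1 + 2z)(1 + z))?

Partial fractions give a closed form: a_n = (-2)·(-2)^n + (1)·(-1)^n.
At n = 9: a_9 = 1023.

1023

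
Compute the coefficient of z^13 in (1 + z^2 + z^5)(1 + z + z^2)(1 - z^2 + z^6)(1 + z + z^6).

3

(1 + z^2 + z^5) has coefficients 1,0,1,0,0,1 for degrees 0…5.
(1 + z + z^2) has coefficients 1,1,1,0,0,0,0,0,0,0,0,0,0,0 for degrees 0…13.
Multiplying by (1 - z^2 + z^6) gives running coefficients 1,1,0,-1,-1,0,1,1,1,0,0,0,0,0 for degrees 0…13.
Finally multiplying by (1 + z + z^6), the product of all factors after the first has coefficients 1,2,1,-1,-2,-1,2,3,2,0,-1,0,1,1 for degrees 0…13.
[z^13] = 1·1 + 1·0 + 1·2 = 3.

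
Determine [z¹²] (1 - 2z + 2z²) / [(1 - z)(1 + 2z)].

The denominator gives the recurrence a_n = −a_(n−1) + 2a_(n−2) for n ≥ 3; the numerator fixes a_0 = 1, a_1 = -3, a_2 = 7.
Iterating: 1, -3, 7, -13, 27, -53, 107, -213, 427, -853, 1707, -3413, 6827, so a_12 = 6827.

6827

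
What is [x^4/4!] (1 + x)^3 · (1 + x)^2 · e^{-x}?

-19

The EGF product rule gives c_4 = Σ_{k_1+k_2+k_3=4} C(4; k_1,k_2,k_3) · ∏ g_i(k_i), where (1+x)^3 gives the falling factorial (3)_k; (1+x)^2 gives the falling factorial (2)_k; e^{-x} gives (-1)^k.
g_1(k) for k = 0…4: 1, 3, 6, 6, 0.
g_2(k) for k = 0…4: 1, 2, 2, 0, 0.
g_3(k) for k = 0…4: 1, -1, 1, -1, 1.
First combine the last two factors: h(k) = Σ_j C(k,j)·g_2(j)·g_3(k−j) for k = 0…4: 1, 1, -1, -1, 5.
c_4 = Σ_k C(4,k)·g_1(k)·h(4−k) = 1·1·5 + 4·3·(-1) + 6·6·(-1) + 4·6·1 = 5 − 12 − 36 + 24 = -19.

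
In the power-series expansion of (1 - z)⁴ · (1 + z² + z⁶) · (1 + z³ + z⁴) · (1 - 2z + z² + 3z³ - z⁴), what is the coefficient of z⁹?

(1 - z)⁴ has coefficients 1,-4,6,-4,1 for degrees 0…4.
(1 + z² + z⁶) has coefficients 1,0,1,0,0,0,1,0,0,0 for degrees 0…9.
Multiplying by (1 + z³ + z⁴) gives running coefficients 1,0,1,1,1,1,2,0,0,1 for degrees 0…9.
Finally multiplying by (1 - 2z + z² + 3z³ - z⁴), the product of all factors after the first has coefficients 1,-2,2,2,-1,3,3,-1,4,6 for degrees 0…9.
[z⁹] = 1·6 − 4·4 + 6·(-1) − 4·3 + 1·3 = -25.

-25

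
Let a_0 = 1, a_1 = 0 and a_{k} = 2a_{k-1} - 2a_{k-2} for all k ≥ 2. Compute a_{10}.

-32

The ordinary generating function has denominator 1 - 2y + 2y^2.
Iterating the recurrence: a_0,…,a_{10} = 1, 0, -2, -4, -4, 0, 8, 16, 16, 0, -32.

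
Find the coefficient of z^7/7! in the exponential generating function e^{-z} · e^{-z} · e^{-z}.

-2187

The EGF product rule gives c_7 = Σ_{k_1+k_2+k_3=7} C(7; k_1,k_2,k_3) · ∏ g_i(k_i), where e^{-z} gives (-1)^k; e^{-z} gives (-1)^k; e^{-z} gives (-1)^k.
g_1(k) for k = 0…7: 1, -1, 1, -1, 1, -1, 1, -1.
g_2(k) for k = 0…7: 1, -1, 1, -1, 1, -1, 1, -1.
g_3(k) for k = 0…7: 1, -1, 1, -1, 1, -1, 1, -1.
First combine the last two factors: h(k) = Σ_j C(k,j)·g_2(j)·g_3(k−j) for k = 0…7: 1, -2, 4, -8, 16, -32, 64, -128.
c_7 = Σ_k C(7,k)·g_1(k)·h(7−k) = 1·1·(-128) + 7·(-1)·64 + 21·1·(-32) + 35·(-1)·16 + 35·1·(-8) + 21·(-1)·4 + 7·1·(-2) + 1·(-1)·1 = −128 − 448 − 672 − 560 − 280 − 84 − 14 − 1 = -2187.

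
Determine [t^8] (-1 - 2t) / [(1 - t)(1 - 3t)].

-16401

Partial fractions give a closed form: a_n = (3/2)·1^n + (-5/2)·3^n.
At n = 8: a_8 = -16401.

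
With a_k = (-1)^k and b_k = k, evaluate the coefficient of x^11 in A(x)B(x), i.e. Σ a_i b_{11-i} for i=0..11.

6

The convolution is the t^11 coefficient of A(t)B(t).
Σ = 1·11 − 1·10 + 1·9 − 1·8 + 1·7 − 1·6 + 1·5 − 1·4 + 1·3 − 1·2 + 1·1 − 1·0 = 6.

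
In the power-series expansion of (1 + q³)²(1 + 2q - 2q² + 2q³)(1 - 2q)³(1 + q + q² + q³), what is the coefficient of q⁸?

(1 + q³)² has coefficients 1,0,0,2,0,0,1 for degrees 0…6.
(1 + 2q - 2q² + 2q³) has coefficients 1,2,-2,2,0,0,0,0,0 for degrees 0…8.
Multiplying by (1 - 2q)³ gives running coefficients 1,-4,-2,30,-52,40,-16,0,0 for degrees 0…8.
Finally multiplying by (1 + q + q² + q³), the product of all factors after the first has coefficients 1,-3,-5,25,-28,16,2,-28,24 for degrees 0…8.
[q⁸] = 1·24 + 2·16 + 1·(-5) = 51.

51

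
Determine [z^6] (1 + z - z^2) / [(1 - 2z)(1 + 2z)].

48

The denominator gives the recurrence a_n = 4a_(n−2) for n ≥ 3; the numerator fixes a_0 = 1, a_1 = 1, a_2 = 3.
Iterating: 1, 1, 3, 4, 12, 16, 48, so a_6 = 48.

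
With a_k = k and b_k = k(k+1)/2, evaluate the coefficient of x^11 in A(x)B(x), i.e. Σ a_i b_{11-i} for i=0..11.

715

The convolution is the x^11 coefficient of A(x)B(x).
Σ = 0·66 + 1·55 + 2·45 + 3·36 + 4·28 + 5·21 + 6·15 + 7·10 + 8·6 + 9·3 + 10·1 + 11·0 = 715.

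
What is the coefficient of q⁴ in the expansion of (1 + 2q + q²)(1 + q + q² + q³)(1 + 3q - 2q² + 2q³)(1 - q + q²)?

(1 + 2q + q²) has coefficients 1,2,1 for degrees 0…2.
(1 + q + q² + q³) has coefficients 1,1,1,1,0 for degrees 0…4.
Multiplying by (1 + 3q - 2q² + 2q³) gives running coefficients 1,4,2,4,3 for degrees 0…4.
Finally multiplying by (1 - q + q²), the product of all factors after the first has coefficients 1,3,-1,6,1 for degrees 0…4.
[q⁴] = 1·1 + 2·6 + 1·(-1) = 12.

12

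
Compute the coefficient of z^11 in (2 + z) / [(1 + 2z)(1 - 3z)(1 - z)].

The denominator gives the recurrence a_n = 2a_(n−1) + 5a_(n−2) − 6a_(n−3) for n ≥ 3; the numerator fixes a_0 = 2, a_1 = 5, a_2 = 20.
Iterating: 2, 5, 20, 53, 176, 497, 1556, 4541, 13880, 41129, 124412, 371189, so a_11 = 371189.

371189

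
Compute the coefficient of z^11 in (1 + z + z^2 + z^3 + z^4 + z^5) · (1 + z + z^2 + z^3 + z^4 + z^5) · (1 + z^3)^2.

(1 + z + z^2 + z^3 + z^4 + z^5) has coefficients 1,1,1,1,1,1 for degrees 0…5.
(1 + z + z^2 + z^3 + z^4 + z^5) has coefficients 1,1,1,1,1,1,0,0,0,0,0,0 for degrees 0…11.
Finally multiplying by (1 + z^3)^2, the product of all factors after the first has coefficients 1,1,1,3,3,3,3,3,3,1,1,1 for degrees 0…11.
[z^11] = 1·1 + 1·1 + 1·1 + 1·3 + 1·3 + 1·3 = 12.

12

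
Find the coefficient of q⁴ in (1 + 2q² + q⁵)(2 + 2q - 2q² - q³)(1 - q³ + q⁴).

-4

(1 + 2q² + q⁵) has coefficients 1,0,2,0,0 for degrees 0…4.
(2 + 2q - 2q² - q³) has coefficients 2,2,-2,-1,0 for degrees 0…4.
Finally multiplying by (1 - q³ + q⁴), the product of all factors after the first has coefficients 2,2,-2,-3,0 for degrees 0…4.
[q⁴] = 1·0 + 2·(-2) = -4.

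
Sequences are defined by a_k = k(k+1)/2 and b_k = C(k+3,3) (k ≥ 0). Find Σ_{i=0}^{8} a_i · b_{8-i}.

1716

The convolution is the t^8 coefficient of A(t)B(t).
Σ = 0·165 + 1·120 + 3·84 + 6·56 + 10·35 + 15·20 + 21·10 + 28·4 + 36·1 = 1716.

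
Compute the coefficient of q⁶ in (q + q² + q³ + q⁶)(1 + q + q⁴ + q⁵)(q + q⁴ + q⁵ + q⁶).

(q + q² + q³ + q⁶) has coefficients 0,1,1,1,0,0,1 for degrees 0…6.
(1 + q + q⁴ + q⁵) has coefficients 1,1,0,0,1,1,0 for degrees 0…6.
Finally multiplying by (q + q⁴ + q⁵ + q⁶), the product of all factors after the first has coefficients 0,1,1,0,1,3,3 for degrees 0…6.
[q⁶] = 1·3 + 1·1 + 1·0 + 1·0 = 4.

4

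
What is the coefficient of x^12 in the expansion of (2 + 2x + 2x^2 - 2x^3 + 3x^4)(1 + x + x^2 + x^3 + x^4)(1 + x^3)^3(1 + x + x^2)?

(2 + 2x + 2x^2 - 2x^3 + 3x^4) has coefficients 2,2,2,-2,3 for degrees 0…4.
(1 + x + x^2 + x^3 + x^4) has coefficients 1,1,1,1,1,0,0,0,0,0,0,0,0 for degrees 0…12.
Multiplying by (1 + x^3)^3 gives running coefficients 1,1,1,4,4,3,6,6,3,4,4,1,1 for degrees 0…12.
Finally multiplying by (1 + x + x^2), the product of all factors after the first has coefficients 1,2,3,6,9,11,13,15,15,13,11,9,6 for degrees 0…12.
[x^12] = 2·6 + 2·9 + 2·11 − 2·13 + 3·15 = 71.

71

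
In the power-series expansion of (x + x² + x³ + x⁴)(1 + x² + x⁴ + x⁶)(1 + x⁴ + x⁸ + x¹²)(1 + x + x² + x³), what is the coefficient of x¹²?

(x + x² + x³ + x⁴) has coefficients 0,1,1,1,1 for degrees 0…4.
(1 + x² + x⁴ + x⁶) has coefficients 1,0,1,0,1,0,1,0,0,0,0,0,0 for degrees 0…12.
Multiplying by (1 + x⁴ + x⁸ + x¹²) gives running coefficients 1,0,1,0,2,0,2,0,2,0,2,0,2 for degrees 0…12.
Finally multiplying by (1 + x + x² + x³), the product of all factors after the first has coefficients 1,1,2,2,3,3,4,4,4,4,4,4,4 for degrees 0…12.
[x¹²] = 1·4 + 1·4 + 1·4 + 1·4 = 16.

16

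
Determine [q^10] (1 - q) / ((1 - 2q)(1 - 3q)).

The denominator gives the recurrence a_n = 5a_(n−1) − 6a_(n−2) for n ≥ 2; the numerator fixes a_0 = 1, a_1 = 4.
Iterating: 1, 4, 14, 46, 146, 454, 1394, 4246, 12866, 38854, 117074, so a_10 = 117074.

117074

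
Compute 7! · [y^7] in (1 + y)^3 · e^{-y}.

104

The EGF product rule gives c_7 = Σ_{k_1+k_2=7} C(7; k_1,k_2) · ∏ g_i(k_i), where (1+y)^3 gives the falling factorial (3)_k; e^{-y} gives (-1)^k.
g_1(k) for k = 0…7: 1, 3, 6, 6, 0, 0, 0, 0.
g_2(k) for k = 0…7: 1, -1, 1, -1, 1, -1, 1, -1.
c_7 = Σ_k C(7,k)·g_1(k)·g_2(7−k) = 1·1·(-1) + 7·3·1 + 21·6·(-1) + 35·6·1 = −1 + 21 − 126 + 210 = 104.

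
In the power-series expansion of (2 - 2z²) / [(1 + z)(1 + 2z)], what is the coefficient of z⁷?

The denominator gives the recurrence a_n = −3a_(n−1) − 2a_(n−2) for n ≥ 3; the numerator fixes a_0 = 2, a_1 = -6, a_2 = 12.
Iterating: 2, -6, 12, -24, 48, -96, 192, -384, so a_7 = -384.

-384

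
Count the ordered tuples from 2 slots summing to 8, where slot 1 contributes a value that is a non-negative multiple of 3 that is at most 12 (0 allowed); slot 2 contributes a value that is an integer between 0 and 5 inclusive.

2

The generating function for the choices is (1 + x^3 + x^6 + x^9 + x^12)·(1 + x + x^2 + x^3 + x^4 + x^5); the count is [x^8].
(1 + x^3 + x^6 + x^9 + x^12) has coefficients 1,0,0,1,0,0,1,0,0 for degrees 0…8.
(1 + x + x^2 + x^3 + x^4 + x^5) has coefficients 1,1,1,1,1,1,0,0,0 for degrees 0…8.
[x^8] = 1·0 + 1·1 + 1·1 = 2.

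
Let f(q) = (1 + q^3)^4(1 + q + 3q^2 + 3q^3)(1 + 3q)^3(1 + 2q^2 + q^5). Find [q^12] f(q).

(1 + q^3)^4 has coefficients 1,0,0,4,0,0,6,0,0,4,0,0,1 for degrees 0…12.
(1 + q + 3q^2 + 3q^3) has coefficients 1,1,3,3,0,0,0,0,0,0,0,0,0 for degrees 0…12.
Multiplying by (1 + 3q)^3 gives running coefficients 1,10,39,84,135,162,81,0,0,0,0,0,0 for degrees 0…12.
Finally multiplying by (1 + 2q^2 + q^5), the product of all factors after the first has coefficients 1,10,41,104,213,331,361,363,246,135,162,81,0 for degrees 0…12.
[q^12] = 1·0 + 4·135 + 6·361 + 4·104 + 1·1 = 3123.

3123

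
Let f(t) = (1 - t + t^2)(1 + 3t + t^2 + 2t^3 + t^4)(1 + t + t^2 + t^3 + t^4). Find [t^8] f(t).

(1 - t + t^2) has coefficients 1,-1,1 for degrees 0…2.
(1 + 3t + t^2 + 2t^3 + t^4) has coefficients 1,3,1,2,1,0,0,0,0 for degrees 0…8.
Finally multiplying by (1 + t + t^2 + t^3 + t^4), the product of all factors after the first has coefficients 1,4,5,7,8,7,4,3,1 for degrees 0…8.
[t^8] = 1·1 − 1·3 + 1·4 = 2.

2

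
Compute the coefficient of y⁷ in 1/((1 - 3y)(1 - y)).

3280

Partial fractions give a closed form: a_n = (3/2)·3^n + (-1/2)·1^n.
At n = 7: a_7 = 3280.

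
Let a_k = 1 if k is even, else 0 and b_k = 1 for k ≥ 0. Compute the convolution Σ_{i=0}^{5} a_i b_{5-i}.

This is [x^5] in the product of the two ordinary generating functions.
Σ = 1·1 + 0·1 + 1·1 + 0·1 + 1·1 + 0·1 = 3.

3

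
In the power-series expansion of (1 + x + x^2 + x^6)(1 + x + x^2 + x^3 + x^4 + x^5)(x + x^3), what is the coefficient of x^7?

6

(1 + x + x^2 + x^6) has coefficients 1,1,1,0,0,0,1 for degrees 0…6.
(1 + x + x^2 + x^3 + x^4 + x^5) has coefficients 1,1,1,1,1,1,0,0 for degrees 0…7.
Finally multiplying by (x + x^3), the product of all factors after the first has coefficients 0,1,1,2,2,2,2,1 for degrees 0…7.
[x^7] = 1·1 + 1·2 + 1·2 + 1·1 = 6.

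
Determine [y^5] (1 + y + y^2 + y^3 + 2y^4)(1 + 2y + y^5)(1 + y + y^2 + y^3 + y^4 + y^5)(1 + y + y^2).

(1 + y + y^2 + y^3 + 2y^4) has coefficients 1,1,1,1,2 for degrees 0…4.
(1 + 2y + y^5) has coefficients 1,2,0,0,0,1 for degrees 0…5.
Multiplying by (1 + y + y^2 + y^3 + y^4 + y^5) gives running coefficients 1,3,3,3,3,4 for degrees 0…5.
Finally multiplying by (1 + y + y^2), the product of all factors after the first has coefficients 1,4,7,9,9,10 for degrees 0…5.
[y^5] = 1·10 + 1·9 + 1·9 + 1·7 + 2·4 = 43.

43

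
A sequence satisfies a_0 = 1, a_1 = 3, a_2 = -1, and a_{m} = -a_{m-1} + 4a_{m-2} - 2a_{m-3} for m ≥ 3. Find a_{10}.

-9789

The ordinary generating function has denominator 1 + y - 4y^2 + 2y^3.
Iterating the recurrence: a_0,…,a_{10} = 1, 3, -1, 11, -21, 67, -173, 483, -1309, 3587, -9789.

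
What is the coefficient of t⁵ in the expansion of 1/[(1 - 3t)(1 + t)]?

182

The denominator gives the recurrence a_n = 2a_(n−1) + 3a_(n−2) for n ≥ 2; the numerator fixes a_0 = 1, a_1 = 2.
Iterating: 1, 2, 7, 20, 61, 182, so a_5 = 182.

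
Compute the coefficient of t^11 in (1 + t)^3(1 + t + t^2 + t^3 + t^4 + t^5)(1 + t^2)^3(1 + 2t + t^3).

137

(1 + t)^3 has coefficients 1,3,3,1 for degrees 0…3.
(1 + t + t^2 + t^3 + t^4 + t^5) has coefficients 1,1,1,1,1,1,0,0,0,0,0,0 for degrees 0…11.
Multiplying by (1 + t^2)^3 gives running coefficients 1,1,4,4,7,7,7,7,4,4,1,1 for degrees 0…11.
Finally multiplying by (1 + 2t + t^3), the product of all factors after the first has coefficients 1,3,6,13,16,25,25,28,25,19,16,7 for degrees 0…11.
[t^11] = 1·7 + 3·16 + 3·19 + 1·25 = 137.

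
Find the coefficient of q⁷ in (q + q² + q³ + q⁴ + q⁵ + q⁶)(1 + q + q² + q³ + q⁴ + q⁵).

5

(q + q² + q³ + q⁴ + q⁵ + q⁶) has coefficients 0,1,1,1,1,1,1 for degrees 0…6.
(1 + q + q² + q³ + q⁴ + q⁵) has coefficients 1,1,1,1,1,1,0,0 for degrees 0…7.
[q⁷] = 1·0 + 1·1 + 1·1 + 1·1 + 1·1 + 1·1 = 5.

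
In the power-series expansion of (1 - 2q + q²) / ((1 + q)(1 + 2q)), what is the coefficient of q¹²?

18428

The denominator gives the recurrence a_n = −3a_(n−1) − 2a_(n−2) for n ≥ 3; the numerator fixes a_0 = 1, a_1 = -5, a_2 = 14.
Iterating: 1, -5, 14, -32, 68, -140, 284, -572, 1148, -2300, 4604, -9212, 18428, so a_12 = 18428.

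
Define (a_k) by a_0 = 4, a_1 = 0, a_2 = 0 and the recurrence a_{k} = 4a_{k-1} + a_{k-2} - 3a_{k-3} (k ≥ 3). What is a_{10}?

-226404

The ordinary generating function has denominator 1 - 4x - x^2 + 3x^3.
Iterating the recurrence: a_0,…,a_{10} = 4, 0, 0, -12, -48, -204, -828, -3372, -13704, -55704, -226404.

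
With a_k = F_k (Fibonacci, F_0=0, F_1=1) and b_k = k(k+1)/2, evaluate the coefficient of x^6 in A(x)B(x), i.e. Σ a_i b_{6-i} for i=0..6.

51

The convolution is the t^6 coefficient of A(t)B(t).
Σ = 0·21 + 1·15 + 1·10 + 2·6 + 3·3 + 5·1 + 8·0 = 51.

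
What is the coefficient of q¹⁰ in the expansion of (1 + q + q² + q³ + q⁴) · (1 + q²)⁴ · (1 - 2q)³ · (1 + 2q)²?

(1 + q + q² + q³ + q⁴) has coefficients 1,1,1,1,1 for degrees 0…4.
(1 + q²)⁴ has coefficients 1,0,4,0,6,0,4,0,1,0,0 for degrees 0…10.
Multiplying by (1 - 2q)³ gives running coefficients 1,-6,16,-32,54,-68,76,-72,49,-38,12 for degrees 0…10.
Finally multiplying by (1 + 2q)², the product of all factors after the first has coefficients 1,-2,-4,8,-10,20,20,-40,65,-130,56 for degrees 0…10.
[q¹⁰] = 1·56 + 1·(-130) + 1·65 + 1·(-40) + 1·20 = -29.

-29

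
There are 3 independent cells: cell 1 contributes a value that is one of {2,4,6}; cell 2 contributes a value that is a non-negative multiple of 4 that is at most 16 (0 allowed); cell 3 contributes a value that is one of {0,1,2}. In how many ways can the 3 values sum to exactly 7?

The generating function for the choices is (y² + y⁴ + y⁶)·(1 + y⁴ + y⁸ + y¹² + y¹⁶)·(1 + y + y²); the count is [y⁷].
(y² + y⁴ + y⁶) has coefficients 0,0,1,0,1,0,1 for degrees 0…6.
(1 + y⁴ + y⁸ + y¹² + y¹⁶) has coefficients 1,0,0,0,1,0,0,0 for degrees 0…7.
Finally multiplying by (1 + y + y²), the product of all factors after the first has coefficients 1,1,1,0,1,1,1,0 for degrees 0…7.
[y⁷] = 1·1 + 1·0 + 1·1 = 2.

2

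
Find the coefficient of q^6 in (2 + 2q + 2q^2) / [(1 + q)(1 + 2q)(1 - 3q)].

The denominator gives the recurrence a_n = 7a_(n−2) + 6a_(n−3) for n ≥ 3; the numerator fixes a_0 = 2, a_1 = 2, a_2 = 16.
Iterating: 2, 2, 16, 26, 124, 278, 1024, so a_6 = 1024.

1024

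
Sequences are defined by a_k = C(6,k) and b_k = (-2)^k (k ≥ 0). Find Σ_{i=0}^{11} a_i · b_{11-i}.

-32

The convolution is the x^11 coefficient of A(x)B(x).
Σ = 1·(-2048) + 6·1024 + 15·(-512) + 20·256 + 15·(-128) + 6·64 + 1·(-32) + 0·16 + 0·(-8) + 0·4 + 0·(-2) + 0·1 = -32.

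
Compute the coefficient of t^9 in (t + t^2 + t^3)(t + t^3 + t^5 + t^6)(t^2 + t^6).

3

(t + t^2 + t^3) has coefficients 0,1,1,1 for degrees 0…3.
(t + t^3 + t^5 + t^6) has coefficients 0,1,0,1,0,1,1,0,0,0 for degrees 0…9.
Finally multiplying by (t^2 + t^6), the product of all factors after the first has coefficients 0,0,0,1,0,1,0,2,1,1 for degrees 0…9.
[t^9] = 1·1 + 1·2 + 1·0 = 3.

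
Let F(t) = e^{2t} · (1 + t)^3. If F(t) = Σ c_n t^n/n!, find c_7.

The EGF product rule gives c_7 = Σ_{k_1+k_2=7} C(7; k_1,k_2) · ∏ g_i(k_i), where e^{2t} gives (2)^k; (1+t)^3 gives the falling factorial (3)_k.
g_1(k) for k = 0…7: 1, 2, 4, 8, 16, 32, 64, 128.
g_2(k) for k = 0…7: 1, 3, 6, 6, 0, 0, 0, 0.
c_7 = Σ_k C(7,k)·g_1(k)·g_2(7−k) = 35·16·6 + 21·32·6 + 7·64·3 + 1·128·1 = 3360 + 4032 + 1344 + 128 = 8864.

8864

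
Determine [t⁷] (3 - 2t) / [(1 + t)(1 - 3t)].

The denominator gives the recurrence a_n = 2a_(n−1) + 3a_(n−2) for n ≥ 2; the numerator fixes a_0 = 3, a_1 = 4.
Iterating: 3, 4, 17, 46, 143, 424, 1277, 3826, so a_7 = 3826.

3826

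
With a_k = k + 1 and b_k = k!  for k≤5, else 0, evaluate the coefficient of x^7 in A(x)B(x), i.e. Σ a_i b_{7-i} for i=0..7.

The convolution is the x^7 coefficient of A(x)B(x).
Σ = 1·0 + 2·0 + 3·120 + 4·24 + 5·6 + 6·2 + 7·1 + 8·1 = 513.

513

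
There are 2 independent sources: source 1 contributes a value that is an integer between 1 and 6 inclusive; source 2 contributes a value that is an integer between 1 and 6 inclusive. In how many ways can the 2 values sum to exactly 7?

The generating function for the choices is (q + q^2 + q^3 + q^4 + q^5 + q^6)·(q + q^2 + q^3 + q^4 + q^5 + q^6); the count is [q^7].
(q + q^2 + q^3 + q^4 + q^5 + q^6) has coefficients 0,1,1,1,1,1,1 for degrees 0…6.
(q + q^2 + q^3 + q^4 + q^5 + q^6) has coefficients 0,1,1,1,1,1,1,0 for degrees 0…7.
[q^7] = 1·1 + 1·1 + 1·1 + 1·1 + 1·1 + 1·1 = 6.

6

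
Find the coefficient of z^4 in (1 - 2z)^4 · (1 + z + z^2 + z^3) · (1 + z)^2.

(1 - 2z)^4 has coefficients 1,-8,24,-32,16 for degrees 0…4.
(1 + z + z^2 + z^3) has coefficients 1,1,1,1,0 for degrees 0…4.
Finally multiplying by (1 + z)^2, the product of all factors after the first has coefficients 1,3,4,4,3 for degrees 0…4.
[z^4] = 1·3 − 8·4 + 24·4 − 32·3 + 16·1 = -13.

-13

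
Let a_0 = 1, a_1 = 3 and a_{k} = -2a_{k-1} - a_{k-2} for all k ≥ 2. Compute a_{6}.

-23

The ordinary generating function has denominator 1 + 2x + x^2.
Iterating the recurrence: a_0,…,a_{6} = 1, 3, -7, 11, -15, 19, -23.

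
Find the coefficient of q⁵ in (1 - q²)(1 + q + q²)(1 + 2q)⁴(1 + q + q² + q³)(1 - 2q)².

(1 - q²) has coefficients 1,0,-1 for degrees 0…2.
(1 + q + q²) has coefficients 1,1,1,0,0,0 for degrees 0…5.
Multiplying by (1 + 2q)⁴ gives running coefficients 1,9,33,64,72,48 for degrees 0…5.
Multiplying by (1 + q + q² + q³) gives running coefficients 1,10,43,107,178,217 for degrees 0…5.
Finally multiplying by (1 - 2q)², the product of all factors after the first has coefficients 1,6,7,-25,-78,-67 for degrees 0…5.
[q⁵] = 1·(-67) − 1·(-25) = -42.

-42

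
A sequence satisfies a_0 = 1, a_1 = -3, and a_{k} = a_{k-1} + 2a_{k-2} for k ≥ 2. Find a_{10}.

-681

The ordinary generating function has denominator 1 - y - 2y^2.
Iterating the recurrence: a_0,…,a_{10} = 1, -3, -1, -7, -9, -23, -41, -87, -169, -343, -681.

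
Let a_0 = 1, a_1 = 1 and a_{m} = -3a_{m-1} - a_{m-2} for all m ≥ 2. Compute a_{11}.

24476

The ordinary generating function has denominator 1 + 3z + z^2.
Iterating the recurrence: a_0,…,a_{11} = 1, 1, -4, 11, -29, 76, -199, 521, -1364, 3571, -9349, 24476.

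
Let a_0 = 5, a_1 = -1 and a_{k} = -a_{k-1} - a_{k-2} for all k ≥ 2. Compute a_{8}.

-4

The ordinary generating function has denominator 1 + t + t^2.
Iterating the recurrence: a_0,…,a_{8} = 5, -1, -4, 5, -1, -4, 5, -1, -4.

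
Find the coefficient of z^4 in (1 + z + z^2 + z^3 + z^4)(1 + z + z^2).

3

(1 + z + z^2 + z^3 + z^4) has coefficients 1,1,1,1,1 for degrees 0…4.
(1 + z + z^2) has coefficients 1,1,1,0,0 for degrees 0…4.
[z^4] = 1·0 + 1·0 + 1·1 + 1·1 + 1·1 = 3.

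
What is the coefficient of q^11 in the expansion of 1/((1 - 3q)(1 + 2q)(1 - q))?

158886

The denominator gives the recurrence a_n = 2a_(n−1) + 5a_(n−2) − 6a_(n−3) for n ≥ 3; the numerator fixes a_0 = 1, a_1 = 2, a_2 = 9.
Iterating: 1, 2, 9, 22, 77, 210, 673, 1934, 5973, 17578, 53417, 158886, so a_11 = 158886.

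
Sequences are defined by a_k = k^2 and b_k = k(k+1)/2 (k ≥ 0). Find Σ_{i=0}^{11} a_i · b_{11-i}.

The convolution is the x^11 coefficient of A(x)B(x).
Σ = 0·66 + 1·55 + 4·45 + 9·36 + 16·28 + 25·21 + 36·15 + 49·10 + 64·6 + 81·3 + 100·1 + 121·0 = 3289.

3289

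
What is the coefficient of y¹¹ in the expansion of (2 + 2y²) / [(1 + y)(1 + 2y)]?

-10236

The denominator gives the recurrence a_n = −3a_(n−1) − 2a_(n−2) for n ≥ 3; the numerator fixes a_0 = 2, a_1 = -6, a_2 = 16.
Iterating: 2, -6, 16, -36, 76, -156, 316, -636, 1276, -2556, 5116, -10236, so a_11 = -10236.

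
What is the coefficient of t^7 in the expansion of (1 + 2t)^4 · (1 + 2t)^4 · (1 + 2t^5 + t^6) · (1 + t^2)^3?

8006

(1 + 2t)^4 has coefficients 1,8,24,32,16 for degrees 0…4.
(1 + 2t)^4 has coefficients 1,8,24,32,16,0,0,0 for degrees 0…7.
Multiplying by (1 + 2t^5 + t^6) gives running coefficients 1,8,24,32,16,2,17,56 for degrees 0…7.
Finally multiplying by (1 + t^2)^3, the product of all factors after the first has coefficients 1,8,27,56,91,122,138,166 for degrees 0…7.
[t^7] = 1·166 + 8·138 + 24·122 + 32·91 + 16·56 = 8006.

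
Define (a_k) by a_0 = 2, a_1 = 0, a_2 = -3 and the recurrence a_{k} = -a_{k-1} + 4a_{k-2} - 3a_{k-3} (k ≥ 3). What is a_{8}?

The ordinary generating function has denominator 1 + x - 4x^2 + 3x^3.
Iterating the recurrence: a_0,…,a_{8} = 2, 0, -3, -3, -9, 6, -33, 84, -234.

-234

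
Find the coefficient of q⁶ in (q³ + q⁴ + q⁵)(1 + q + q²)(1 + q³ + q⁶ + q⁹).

3

(q³ + q⁴ + q⁵) has coefficients 0,0,0,1,1,1 for degrees 0…5.
(1 + q + q²) has coefficients 1,1,1,0,0,0,0 for degrees 0…6.
Finally multiplying by (1 + q³ + q⁶ + q⁹), the product of all factors after the first has coefficients 1,1,1,1,1,1,1 for degrees 0…6.
[q⁶] = 1·1 + 1·1 + 1·1 = 3.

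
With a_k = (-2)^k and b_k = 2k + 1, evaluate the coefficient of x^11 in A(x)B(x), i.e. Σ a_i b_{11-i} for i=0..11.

-447

This is [x^11] in the product of the two ordinary generating functions.
Σ = 1·23 − 2·21 + 4·19 − 8·17 + 16·15 − 32·13 + 64·11 − 128·9 + 256·7 − 512·5 + 1024·3 − 2048·1 = -447.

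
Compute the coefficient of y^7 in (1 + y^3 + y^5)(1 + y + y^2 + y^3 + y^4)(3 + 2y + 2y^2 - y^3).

12

(1 + y^3 + y^5) has coefficients 1,0,0,1,0,1 for degrees 0…5.
(1 + y + y^2 + y^3 + y^4) has coefficients 1,1,1,1,1,0,0,0 for degrees 0…7.
Finally multiplying by (3 + 2y + 2y^2 - y^3), the product of all factors after the first has coefficients 3,5,7,6,6,3,1,-1 for degrees 0…7.
[y^7] = 1·(-1) + 1·6 + 1·7 = 12.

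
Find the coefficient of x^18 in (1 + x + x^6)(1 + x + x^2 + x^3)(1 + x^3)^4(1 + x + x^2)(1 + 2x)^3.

696

(1 + x + x^6) has coefficients 1,1,0,0,0,0,1 for degrees 0…6.
(1 + x + x^2 + x^3) has coefficients 1,1,1,1,0,0,0,0,0,0,0,0,0,0,0,0,0,0,0 for degrees 0…18.
Multiplying by (1 + x^3)^4 gives running coefficients 1,1,1,5,4,4,10,6,6,10,4,4,5,1,1,1,0,0,0 for degrees 0…18.
Multiplying by (1 + x + x^2) gives running coefficients 1,2,3,7,10,13,18,20,22,22,20,18,13,10,7,3,2,1,0 for degrees 0…18.
Finally multiplying by (1 + 2x)^3, the product of all factors after the first has coefficients 1,8,27,57,104,181,272,364,462,538,576,578,537,464,367,269,184,105,54 for degrees 0…18.
[x^18] = 1·54 + 1·105 + 1·537 = 696.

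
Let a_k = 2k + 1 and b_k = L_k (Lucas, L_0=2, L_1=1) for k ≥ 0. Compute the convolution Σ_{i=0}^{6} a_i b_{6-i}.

Write out a_i and b_{6-i} for i = 0,…,6 and sum the products.
Σ = 1·18 + 3·11 + 5·7 + 7·4 + 9·3 + 11·1 + 13·2 = 178.

178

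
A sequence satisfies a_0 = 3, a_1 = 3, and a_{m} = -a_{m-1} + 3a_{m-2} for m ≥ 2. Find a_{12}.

5667

The ordinary generating function has denominator 1 + t - 3t^2.
Iterating the recurrence: a_0,…,a_{12} = 3, 3, 6, 3, 15, -6, 51, -69, 222, -429, 1095, -2382, 5667.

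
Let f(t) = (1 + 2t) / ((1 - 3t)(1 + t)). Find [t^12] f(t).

Partial fractions give a closed form: a_n = (5/4)·3^n + (-1/4)·(-1)^n.
At n = 12: a_12 = 664301.

664301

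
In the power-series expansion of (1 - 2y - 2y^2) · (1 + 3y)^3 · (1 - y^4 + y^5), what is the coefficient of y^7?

52

(1 - 2y - 2y^2) has coefficients 1,-2,-2 for degrees 0…2.
(1 + 3y)^3 has coefficients 1,9,27,27,0,0,0,0 for degrees 0…7.
Finally multiplying by (1 - y^4 + y^5), the product of all factors after the first has coefficients 1,9,27,27,-1,-8,-18,0 for degrees 0…7.
[y^7] = 1·0 − 2·(-18) − 2·(-8) = 52.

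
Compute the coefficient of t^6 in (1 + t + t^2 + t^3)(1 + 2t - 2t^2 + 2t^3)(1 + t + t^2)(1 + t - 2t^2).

-3

(1 + t + t^2 + t^3) has coefficients 1,1,1,1 for degrees 0…3.
(1 + 2t - 2t^2 + 2t^3) has coefficients 1,2,-2,2,0,0,0 for degrees 0…6.
Multiplying by (1 + t + t^2) gives running coefficients 1,3,1,2,0,2,0 for degrees 0…6.
Finally multiplying by (1 + t - 2t^2), the product of all factors after the first has coefficients 1,4,2,-3,0,-2,2 for degrees 0…6.
[t^6] = 1·2 + 1·(-2) + 1·0 + 1·(-3) = -3.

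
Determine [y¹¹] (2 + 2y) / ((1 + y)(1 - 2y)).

Partial fractions give a closed form: a_n = (2)·2^n.
At n = 11: a_11 = 4096.

4096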